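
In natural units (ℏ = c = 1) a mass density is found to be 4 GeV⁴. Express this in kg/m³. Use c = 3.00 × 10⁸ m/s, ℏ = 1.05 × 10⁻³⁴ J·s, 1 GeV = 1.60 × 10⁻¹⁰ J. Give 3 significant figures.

9.32 × 10²⁰ kg/m³

Mass density is [E]/(c²[L]³) = [E]⁴/(ℏ³c⁵).
1 GeV⁴ → 1/(ℏ³c⁵) × (1 GeV in J)⁴ = 2.33 × 10²⁰ kg/m³.
Result: 4 × 2.33 × 10²⁰ = 9.32 × 10²⁰ kg/m³.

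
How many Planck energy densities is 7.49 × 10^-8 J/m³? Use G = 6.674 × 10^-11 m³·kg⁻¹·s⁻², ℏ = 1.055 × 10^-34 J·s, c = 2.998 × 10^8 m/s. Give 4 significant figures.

Planck energy density: u_P = c⁷/(ℏG²) = 4.632 × 10^113 J/m³.
7.49 × 10^-8 / 4.632 × 10^113 = 1.617 × 10^-121

1.617 × 10^-121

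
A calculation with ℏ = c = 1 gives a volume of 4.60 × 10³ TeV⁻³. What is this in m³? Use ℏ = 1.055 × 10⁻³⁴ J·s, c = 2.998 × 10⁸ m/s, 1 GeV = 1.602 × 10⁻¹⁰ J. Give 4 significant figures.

3.540 × 10⁻⁵³ m³

Volume is [L]³ = [E]⁻³·(ℏc)³.
1 GeV⁻³ → (ℏc)³ × (1 GeV in J)⁻³ = 7.696 × 10⁻⁴⁸ m³.
Convert the energy scale: 4.60 × 10³ TeV⁻³ = 4.60 × 10⁻⁶ GeV⁻³.
Result: 4.60 × 10⁻⁶ × 7.696 × 10⁻⁴⁸ = 3.540 × 10⁻⁵³ m³.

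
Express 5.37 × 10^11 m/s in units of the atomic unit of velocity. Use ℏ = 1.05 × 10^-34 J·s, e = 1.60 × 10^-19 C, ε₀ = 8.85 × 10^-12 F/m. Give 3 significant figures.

2.45 × 10^5

atomic unit of velocity: v_au = e²/(4πε₀ℏ) = 2.19 × 10^6 m/s.
5.37 × 10^11 / 2.19 × 10^6 = 2.45 × 10^5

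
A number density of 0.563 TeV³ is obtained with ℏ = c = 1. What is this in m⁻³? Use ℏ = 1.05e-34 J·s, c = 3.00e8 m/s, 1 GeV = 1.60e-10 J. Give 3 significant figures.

Number density is [L]⁻³ = [E]³/(ℏc)³.
1 GeV³ → 1/(ℏc)³ × (1 GeV in J)³ = 1.31e47 m⁻³.
Convert the energy scale: 0.563 TeV³ = 5.63e8 GeV³.
Result: 5.63e8 × 1.31e47 = 7.38e55 m⁻³.

7.38e55 m⁻³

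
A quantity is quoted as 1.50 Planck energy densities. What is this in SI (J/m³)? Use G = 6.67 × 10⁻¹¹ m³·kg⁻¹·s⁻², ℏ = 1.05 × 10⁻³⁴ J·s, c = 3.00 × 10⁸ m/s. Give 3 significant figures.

7.02 × 10¹¹³ J/m³

One Planck energy density: u_P = c⁷/(ℏG²) = 4.68 × 10¹¹³ J/m³.
1.50 × 4.68 × 10¹¹³ J/m³ = 7.02 × 10¹¹³ J/m³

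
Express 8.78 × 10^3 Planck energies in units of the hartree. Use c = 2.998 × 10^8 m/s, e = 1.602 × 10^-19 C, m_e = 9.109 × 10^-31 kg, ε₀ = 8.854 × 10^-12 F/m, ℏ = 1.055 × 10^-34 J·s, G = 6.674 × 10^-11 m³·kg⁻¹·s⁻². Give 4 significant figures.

3.945 × 10^30

Planck energy: E_P = √(ℏc⁵/G) = 1.957 × 10^9 J
hartree: E_h = m_e e⁴/(4πε₀ℏ)² = 4.354 × 10^-18 J
8.78 × 10^3 × 1.957 × 10^9 / 4.354 × 10^-18 = 3.945 × 10^30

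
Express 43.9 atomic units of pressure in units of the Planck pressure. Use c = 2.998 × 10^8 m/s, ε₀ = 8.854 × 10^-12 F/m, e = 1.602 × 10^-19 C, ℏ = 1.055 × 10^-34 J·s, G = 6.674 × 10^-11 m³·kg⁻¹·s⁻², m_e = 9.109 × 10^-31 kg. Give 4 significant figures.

atomic unit of pressure: P_au = E_h/a₀³ = m_e⁴e¹⁰/((4πε₀)⁵ℏ⁸) = 2.929 × 10^13 Pa
Planck pressure: p_P = c⁷/(ℏG²) = 4.632 × 10^113 Pa
43.9 × 2.929 × 10^13 / 4.632 × 10^113 = 2.776 × 10^-99

2.776 × 10^-99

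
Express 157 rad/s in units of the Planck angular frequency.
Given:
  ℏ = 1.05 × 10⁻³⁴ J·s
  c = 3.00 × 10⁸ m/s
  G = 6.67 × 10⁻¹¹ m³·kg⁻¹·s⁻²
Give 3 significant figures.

Planck angular frequency: ω_P = √(c⁵/(ℏG)) = 1.86 × 10⁴³ rad/s.
157 / 1.86 × 10⁴³ = 8.43 × 10⁻⁴²

8.43 × 10⁻⁴²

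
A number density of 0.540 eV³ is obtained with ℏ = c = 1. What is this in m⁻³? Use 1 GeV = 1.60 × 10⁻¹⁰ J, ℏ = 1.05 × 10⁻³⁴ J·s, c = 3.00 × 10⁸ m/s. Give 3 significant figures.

7.08 × 10¹⁹ m⁻³

Number density is [L]⁻³ = [E]³/(ℏc)³.
1 GeV³ → 1/(ℏc)³ × (1 GeV in J)³ = 1.31 × 10⁴⁷ m⁻³.
Convert the energy scale: 0.540 eV³ = 5.40 × 10⁻²⁸ GeV³.
Result: 5.40 × 10⁻²⁸ × 1.31 × 10⁴⁷ = 7.08 × 10¹⁹ m⁻³.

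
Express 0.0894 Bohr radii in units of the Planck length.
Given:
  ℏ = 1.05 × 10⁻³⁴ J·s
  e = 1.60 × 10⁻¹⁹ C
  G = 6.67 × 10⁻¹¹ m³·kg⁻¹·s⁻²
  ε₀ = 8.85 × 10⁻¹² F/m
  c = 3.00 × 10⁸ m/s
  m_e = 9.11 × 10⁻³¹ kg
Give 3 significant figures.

2.92 × 10²³

Bohr radius: a₀ = 4πε₀ℏ²/(m_e e²) = 5.26 × 10⁻¹¹ m
Planck length: ℓ_P = √(ℏG/c³) = 1.61 × 10⁻³⁵ m
0.0894 × 5.26 × 10⁻¹¹ / 1.61 × 10⁻³⁵ = 2.92 × 10²³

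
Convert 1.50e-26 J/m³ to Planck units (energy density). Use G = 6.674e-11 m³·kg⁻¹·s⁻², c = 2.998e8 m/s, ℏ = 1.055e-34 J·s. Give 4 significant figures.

Planck energy density: u_P = c⁷/(ℏG²) = 4.632e113 J/m³.
1.50e-26 / 4.632e113 = 3.238e-140

3.238e-140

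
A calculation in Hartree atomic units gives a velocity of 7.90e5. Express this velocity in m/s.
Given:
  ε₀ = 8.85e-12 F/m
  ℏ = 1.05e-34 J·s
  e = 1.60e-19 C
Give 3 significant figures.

1.73e12 m/s

One atomic unit of velocity: v_au = e²/(4πε₀ℏ) = 2.19e6 m/s.
7.90e5 × 2.19e6 m/s = 1.73e12 m/s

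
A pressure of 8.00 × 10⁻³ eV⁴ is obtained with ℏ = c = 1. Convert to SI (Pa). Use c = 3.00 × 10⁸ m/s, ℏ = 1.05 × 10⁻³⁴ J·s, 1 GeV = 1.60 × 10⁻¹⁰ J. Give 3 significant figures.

Pressure is [E]/[L]³ = [E]⁴/(ℏc)³.
1 GeV⁴ → 1/(ℏc)³ × (1 GeV in J)⁴ = 2.10 × 10³⁷ Pa.
Convert the energy scale: 8.00 × 10⁻³ eV⁴ = 8.00 × 10⁻³⁹ GeV⁴.
Result: 8.00 × 10⁻³⁹ × 2.10 × 10³⁷ = 0.168 Pa.

0.168 Pa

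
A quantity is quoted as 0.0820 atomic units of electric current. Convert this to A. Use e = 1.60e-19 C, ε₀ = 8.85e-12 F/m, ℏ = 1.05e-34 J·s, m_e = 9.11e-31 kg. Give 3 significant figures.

One atomic unit of electric current: I_au = e E_h/ℏ = m_e e⁵/((4πε₀)²ℏ³) = 6.67e-3 A.
0.0820 × 6.67e-3 A = 5.47e-4 A

5.47e-4 A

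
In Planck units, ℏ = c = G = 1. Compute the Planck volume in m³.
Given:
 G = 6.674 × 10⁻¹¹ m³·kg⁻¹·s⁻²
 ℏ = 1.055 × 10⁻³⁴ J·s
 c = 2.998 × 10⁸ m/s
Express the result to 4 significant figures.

4.224 × 10⁻¹⁰⁵ m³

From ℏ = c = G = 1 the volume scale is V_P = (ℏG/c³)^(3/2).
  = √(1.784 × 10⁻²⁰⁹)
  = 4.224 × 10⁻¹⁰⁵ m³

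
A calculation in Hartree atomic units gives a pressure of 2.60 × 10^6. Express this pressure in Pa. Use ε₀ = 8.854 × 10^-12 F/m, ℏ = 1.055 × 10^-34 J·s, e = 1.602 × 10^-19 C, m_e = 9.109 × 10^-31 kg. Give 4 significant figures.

One atomic unit of pressure: P_au = E_h/a₀³ = m_e⁴e¹⁰/((4πε₀)⁵ℏ⁸) = 2.929 × 10^13 Pa.
2.60 × 10^6 × 2.929 × 10^13 Pa = 7.616 × 10^19 Pa

7.616 × 10^19 Pa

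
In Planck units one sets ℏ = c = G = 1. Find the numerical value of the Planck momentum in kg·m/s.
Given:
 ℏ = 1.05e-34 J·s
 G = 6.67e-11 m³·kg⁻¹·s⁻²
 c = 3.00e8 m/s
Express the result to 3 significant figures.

6.52 kg·m/s

p_P = √(ℏc³/G)
  = √(42.5)
  = 6.52 kg·m/s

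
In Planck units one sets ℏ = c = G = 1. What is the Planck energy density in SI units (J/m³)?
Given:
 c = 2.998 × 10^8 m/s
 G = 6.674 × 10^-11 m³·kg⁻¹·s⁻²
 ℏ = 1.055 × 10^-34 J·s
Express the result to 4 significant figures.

4.632 × 10^113 J/m³

u_P = c⁷/(ℏG²)
  = 2.177 × 10^59 / 4.699 × 10^-55
  = 4.632 × 10^113 J/m³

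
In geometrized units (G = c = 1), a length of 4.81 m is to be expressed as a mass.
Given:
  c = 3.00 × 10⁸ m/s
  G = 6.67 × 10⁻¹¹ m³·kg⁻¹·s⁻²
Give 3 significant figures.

6.49 × 10²⁷ kg

Length → mass via c²/G.
4.81 m × (c²/G) = 6.49 × 10²⁷ kg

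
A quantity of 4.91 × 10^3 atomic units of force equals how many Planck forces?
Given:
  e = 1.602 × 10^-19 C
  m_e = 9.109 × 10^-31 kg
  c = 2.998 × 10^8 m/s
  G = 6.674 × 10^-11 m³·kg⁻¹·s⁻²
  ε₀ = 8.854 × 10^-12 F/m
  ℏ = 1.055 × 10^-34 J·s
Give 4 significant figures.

3.334 × 10^-48

atomic unit of force: F_au = E_h/a₀ = m_e²e⁶/((4πε₀)³ℏ⁴) = 8.220 × 10^-8 N
Planck force: F_P = c⁴/G = 1.210 × 10^44 N
4.91 × 10^3 × 8.220 × 10^-8 / 1.210 × 10^44 = 3.334 × 10^-48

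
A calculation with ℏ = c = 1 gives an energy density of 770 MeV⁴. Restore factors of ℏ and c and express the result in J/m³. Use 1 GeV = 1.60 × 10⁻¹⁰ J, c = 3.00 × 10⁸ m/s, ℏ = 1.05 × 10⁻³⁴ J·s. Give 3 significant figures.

1.61 × 10²⁸ J/m³

[E]/[L]³ = [E]⁴/(ℏc)³; restore (ℏc)⁻³.
1 GeV⁴ → 1/(ℏc)³ × (1 GeV in J)⁴ = 2.10 × 10³⁷ J/m³.
Convert the energy scale: 770 MeV⁴ = 7.70 × 10⁻¹⁰ GeV⁴.
Result: 7.70 × 10⁻¹⁰ × 2.10 × 10³⁷ = 1.61 × 10²⁸ J/m³.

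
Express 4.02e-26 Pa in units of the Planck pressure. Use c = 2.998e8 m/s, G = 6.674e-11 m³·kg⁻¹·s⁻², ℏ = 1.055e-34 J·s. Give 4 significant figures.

8.678e-140

Planck pressure: p_P = c⁷/(ℏG²) = 4.632e113 Pa.
4.02e-26 / 4.632e113 = 8.678e-140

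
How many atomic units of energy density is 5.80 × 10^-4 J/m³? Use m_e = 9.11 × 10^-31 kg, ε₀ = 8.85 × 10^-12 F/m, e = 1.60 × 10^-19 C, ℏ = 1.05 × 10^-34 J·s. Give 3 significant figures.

1.93 × 10^-17

atomic unit of energy density: u_au = E_h/a₀³ = m_e⁴e¹⁰/((4πε₀)⁵ℏ⁸) = 3.01 × 10^13 J/m³.
5.80 × 10^-4 / 3.01 × 10^13 = 1.93 × 10^-17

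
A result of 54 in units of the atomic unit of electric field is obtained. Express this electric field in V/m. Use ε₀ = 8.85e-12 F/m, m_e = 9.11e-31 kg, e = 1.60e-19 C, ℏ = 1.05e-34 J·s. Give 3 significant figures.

One atomic unit of electric field: E_au = E_h/(e a₀) = m_e²e⁵/((4πε₀)³ℏ⁴) = 5.20e11 V/m.
54 × 5.20e11 V/m = 2.81e13 V/m

2.81e13 V/m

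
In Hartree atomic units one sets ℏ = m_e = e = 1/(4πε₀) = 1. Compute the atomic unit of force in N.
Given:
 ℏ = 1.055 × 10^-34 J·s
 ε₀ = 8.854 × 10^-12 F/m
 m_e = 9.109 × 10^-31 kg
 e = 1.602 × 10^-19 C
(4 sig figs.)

F_au = E_h/a₀ = m_e²e⁶/((4πε₀)³ℏ⁴)
E_h = 4.354 × 10^-18 J
a₀ = 5.297 × 10^-11 m
E_h/a₀ = 8.220 × 10^-8 N

8.220 × 10^-8 N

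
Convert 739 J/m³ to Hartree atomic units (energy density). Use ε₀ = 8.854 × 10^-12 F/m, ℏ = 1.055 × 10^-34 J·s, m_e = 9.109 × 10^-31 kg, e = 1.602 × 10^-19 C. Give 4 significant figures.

2.523 × 10^-11

atomic unit of energy density: u_au = E_h/a₀³ = m_e⁴e¹⁰/((4πε₀)⁵ℏ⁸) = 2.929 × 10^13 J/m³.
739 / 2.929 × 10^13 = 2.523 × 10^-11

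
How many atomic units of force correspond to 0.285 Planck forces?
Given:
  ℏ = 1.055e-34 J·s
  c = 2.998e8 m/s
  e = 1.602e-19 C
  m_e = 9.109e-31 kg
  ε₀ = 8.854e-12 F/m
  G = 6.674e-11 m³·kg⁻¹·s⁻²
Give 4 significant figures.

Planck force: F_P = c⁴/G = 1.210e44 N
atomic unit of force: F_au = E_h/a₀ = m_e²e⁶/((4πε₀)³ℏ⁴) = 8.220e-8 N
0.285 × 1.210e44 / 8.220e-8 = 4.197e50

4.197e50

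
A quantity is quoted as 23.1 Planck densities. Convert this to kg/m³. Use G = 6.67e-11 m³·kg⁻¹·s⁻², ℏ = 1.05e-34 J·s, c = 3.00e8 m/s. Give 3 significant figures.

One Planck density: ρ_P = c⁵/(ℏG²) = 5.20e96 kg/m³.
23.1 × 5.20e96 kg/m³ = 1.20e98 kg/m³

1.20e98 kg/m³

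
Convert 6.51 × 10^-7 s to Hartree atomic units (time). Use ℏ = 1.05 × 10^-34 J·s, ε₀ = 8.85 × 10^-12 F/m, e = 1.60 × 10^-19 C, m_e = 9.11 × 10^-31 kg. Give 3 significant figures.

2.71 × 10^10

atomic unit of time: τ_au = (4πε₀)²ℏ³/(m_e e⁴) = 2.40 × 10^-17 s.
6.51 × 10^-7 / 2.40 × 10^-17 = 2.71 × 10^10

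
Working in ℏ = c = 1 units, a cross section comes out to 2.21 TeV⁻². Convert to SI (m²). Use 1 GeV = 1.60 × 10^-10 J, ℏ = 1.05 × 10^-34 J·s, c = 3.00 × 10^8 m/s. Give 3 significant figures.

Area is [L]² = [E]⁻²·(ℏc)²; restore (ℏc)².
1 GeV⁻² → (ℏc)² × (1 GeV in J)⁻² = 3.88 × 10^-32 m².
Convert the energy scale: 2.21 TeV⁻² = 2.21 × 10^-6 GeV⁻².
Result: 2.21 × 10^-6 × 3.88 × 10^-32 = 8.57 × 10^-38 m².

8.57 × 10^-38 m²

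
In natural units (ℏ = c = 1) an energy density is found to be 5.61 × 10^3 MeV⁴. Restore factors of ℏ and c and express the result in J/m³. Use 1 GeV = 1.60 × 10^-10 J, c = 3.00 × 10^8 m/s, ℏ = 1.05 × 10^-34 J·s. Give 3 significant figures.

[E]/[L]³ = [E]⁴/(ℏc)³; restore (ℏc)⁻³.
1 GeV⁴ → 1/(ℏc)³ × (1 GeV in J)⁴ = 2.10 × 10^37 J/m³.
Convert the energy scale: 5.61 × 10^3 MeV⁴ = 5.61 × 10^-9 GeV⁴.
Result: 5.61 × 10^-9 × 2.10 × 10^37 = 1.18 × 10^29 J/m³.

1.18 × 10^29 J/m³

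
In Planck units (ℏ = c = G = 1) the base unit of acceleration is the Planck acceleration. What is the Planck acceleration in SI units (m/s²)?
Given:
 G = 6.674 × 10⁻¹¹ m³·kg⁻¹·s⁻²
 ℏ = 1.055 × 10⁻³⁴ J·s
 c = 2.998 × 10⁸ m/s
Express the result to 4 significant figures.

5.560 × 10⁵¹ m/s²

a_P = √(c⁷/(ℏG))
  = √(3.092 × 10¹⁰³)
  = 5.560 × 10⁵¹ m/s²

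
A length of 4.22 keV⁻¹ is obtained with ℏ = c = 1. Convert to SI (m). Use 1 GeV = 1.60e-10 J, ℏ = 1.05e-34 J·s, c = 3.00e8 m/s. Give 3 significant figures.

8.31e-10 m

A length is [E]⁻¹ in ℏ=c=1; restore one factor of ℏc.
1 GeV⁻¹ → ℏc × (1 GeV in J)⁻¹ = 1.97e-16 m.
Convert the energy scale: 4.22 keV⁻¹ = 4.22e6 GeV⁻¹.
Result: 4.22e6 × 1.97e-16 = 8.31e-10 m.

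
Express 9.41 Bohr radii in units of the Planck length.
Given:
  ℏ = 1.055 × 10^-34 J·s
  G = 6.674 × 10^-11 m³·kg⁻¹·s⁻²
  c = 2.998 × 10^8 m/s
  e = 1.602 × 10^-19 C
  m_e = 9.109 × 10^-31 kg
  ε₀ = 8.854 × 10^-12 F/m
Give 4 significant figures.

3.084 × 10^25

Bohr radius: a₀ = 4πε₀ℏ²/(m_e e²) = 5.297 × 10^-11 m
Planck length: ℓ_P = √(ℏG/c³) = 1.616 × 10^-35 m
9.41 × 5.297 × 10^-11 / 1.616 × 10^-35 = 3.084 × 10^25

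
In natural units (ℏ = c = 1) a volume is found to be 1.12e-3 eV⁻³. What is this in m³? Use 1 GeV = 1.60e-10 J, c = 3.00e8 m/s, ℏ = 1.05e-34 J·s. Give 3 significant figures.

8.55e-24 m³

Volume is [L]³ = [E]⁻³·(ℏc)³.
1 GeV⁻³ → (ℏc)³ × (1 GeV in J)⁻³ = 7.63e-48 m³.
Convert the energy scale: 1.12e-3 eV⁻³ = 1.12e24 GeV⁻³.
Result: 1.12e24 × 7.63e-48 = 8.55e-24 m³.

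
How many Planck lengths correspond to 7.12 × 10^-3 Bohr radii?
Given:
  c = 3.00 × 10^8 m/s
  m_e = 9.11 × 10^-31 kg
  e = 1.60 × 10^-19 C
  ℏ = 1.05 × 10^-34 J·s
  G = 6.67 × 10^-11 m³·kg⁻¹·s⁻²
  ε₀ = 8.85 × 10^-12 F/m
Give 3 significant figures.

2.32 × 10^22

Bohr radius: a₀ = 4πε₀ℏ²/(m_e e²) = 5.26 × 10^-11 m
Planck length: ℓ_P = √(ℏG/c³) = 1.61 × 10^-35 m
7.12 × 10^-3 × 5.26 × 10^-11 / 1.61 × 10^-35 = 2.32 × 10^22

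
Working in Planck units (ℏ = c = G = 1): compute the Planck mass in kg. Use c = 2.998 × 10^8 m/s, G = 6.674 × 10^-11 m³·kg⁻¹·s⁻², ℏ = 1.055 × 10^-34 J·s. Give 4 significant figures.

Dimensional analysis gives m_P = √(ℏc/G).
  = √(4.739 × 10^-16)
  = 2.177 × 10^-8 kg

2.177 × 10^-8 kg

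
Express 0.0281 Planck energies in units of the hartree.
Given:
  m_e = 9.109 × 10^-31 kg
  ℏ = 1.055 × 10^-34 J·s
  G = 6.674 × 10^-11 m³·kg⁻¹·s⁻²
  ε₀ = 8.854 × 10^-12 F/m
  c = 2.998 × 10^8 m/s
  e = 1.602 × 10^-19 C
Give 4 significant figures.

Planck energy: E_P = √(ℏc⁵/G) = 1.957 × 10^9 J
hartree: E_h = m_e e⁴/(4πε₀ℏ)² = 4.354 × 10^-18 J
0.0281 × 1.957 × 10^9 / 4.354 × 10^-18 = 1.263 × 10^25

1.263 × 10^25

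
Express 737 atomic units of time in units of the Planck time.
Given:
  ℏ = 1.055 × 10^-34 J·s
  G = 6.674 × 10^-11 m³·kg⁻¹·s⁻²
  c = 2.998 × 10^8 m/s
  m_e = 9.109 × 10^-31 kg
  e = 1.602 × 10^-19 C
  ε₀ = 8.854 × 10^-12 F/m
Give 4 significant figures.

atomic unit of time: τ_au = (4πε₀)²ℏ³/(m_e e⁴) = 2.423 × 10^-17 s
Planck time: t_P = √(ℏG/c⁵) = 5.392 × 10^-44 s
737 × 2.423 × 10^-17 / 5.392 × 10^-44 = 3.312 × 10^29

3.312 × 10^29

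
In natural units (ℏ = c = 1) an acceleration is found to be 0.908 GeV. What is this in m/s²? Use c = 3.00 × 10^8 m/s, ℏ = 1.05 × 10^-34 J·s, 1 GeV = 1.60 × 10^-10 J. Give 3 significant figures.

Acceleration is [L]/[T]² = c·[E]/ℏ.
1 GeV → c/ℏ × (1 GeV in J) = 4.57 × 10^32 m/s².
Result: 0.908 × 4.57 × 10^32 = 4.15 × 10^32 m/s².

4.15 × 10^32 m/s²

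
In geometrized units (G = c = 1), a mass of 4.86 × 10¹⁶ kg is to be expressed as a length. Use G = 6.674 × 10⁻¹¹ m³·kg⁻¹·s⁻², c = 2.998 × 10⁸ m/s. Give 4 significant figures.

In G = c = 1 units mass has dimensions of length; the conversion factor is G/c².
4.86 × 10¹⁶ kg × (G/c²) = 3.609 × 10⁻¹¹ m

3.609 × 10⁻¹¹ m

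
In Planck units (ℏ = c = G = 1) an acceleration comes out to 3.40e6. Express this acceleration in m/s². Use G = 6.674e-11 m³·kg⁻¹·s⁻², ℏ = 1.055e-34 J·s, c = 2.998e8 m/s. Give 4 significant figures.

1.890e58 m/s²

One Planck acceleration: a_P = √(c⁷/(ℏG)) = 5.560e51 m/s².
3.40e6 × 5.560e51 m/s² = 1.890e58 m/s²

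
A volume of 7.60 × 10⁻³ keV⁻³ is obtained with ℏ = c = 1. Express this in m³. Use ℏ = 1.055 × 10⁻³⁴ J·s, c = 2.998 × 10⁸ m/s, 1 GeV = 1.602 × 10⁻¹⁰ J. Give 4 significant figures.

5.849 × 10⁻³² m³

Volume is [L]³ = [E]⁻³·(ℏc)³.
1 GeV⁻³ → (ℏc)³ × (1 GeV in J)⁻³ = 7.696 × 10⁻⁴⁸ m³.
Convert the energy scale: 7.60 × 10⁻³ keV⁻³ = 7.60 × 10¹⁵ GeV⁻³.
Result: 7.60 × 10¹⁵ × 7.696 × 10⁻⁴⁸ = 5.849 × 10⁻³² m³.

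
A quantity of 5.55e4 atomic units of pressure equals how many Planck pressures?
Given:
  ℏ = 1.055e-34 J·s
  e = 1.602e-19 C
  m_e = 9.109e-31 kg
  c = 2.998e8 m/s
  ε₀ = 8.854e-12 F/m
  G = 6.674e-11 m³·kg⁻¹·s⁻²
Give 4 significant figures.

atomic unit of pressure: P_au = E_h/a₀³ = m_e⁴e¹⁰/((4πε₀)⁵ℏ⁸) = 2.929e13 Pa
Planck pressure: p_P = c⁷/(ℏG²) = 4.632e113 Pa
5.55e4 × 2.929e13 / 4.632e113 = 3.509e-96

3.509e-96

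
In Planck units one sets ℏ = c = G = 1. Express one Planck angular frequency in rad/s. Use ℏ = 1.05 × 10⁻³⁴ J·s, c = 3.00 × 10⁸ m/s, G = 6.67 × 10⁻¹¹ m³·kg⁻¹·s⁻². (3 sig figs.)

1.86 × 10⁴³ rad/s

ω_P = √(c⁵/(ℏG))
  = √(3.47 × 10⁸⁶)
  = 1.86 × 10⁴³ rad/s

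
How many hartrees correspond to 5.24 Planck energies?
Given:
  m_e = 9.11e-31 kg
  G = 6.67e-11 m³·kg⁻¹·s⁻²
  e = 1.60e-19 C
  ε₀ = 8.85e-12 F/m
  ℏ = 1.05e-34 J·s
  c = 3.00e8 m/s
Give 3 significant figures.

2.34e27

Planck energy: E_P = √(ℏc⁵/G) = 1.96e9 J
hartree: E_h = m_e e⁴/(4πε₀ℏ)² = 4.38e-18 J
5.24 × 1.96e9 / 4.38e-18 = 2.34e27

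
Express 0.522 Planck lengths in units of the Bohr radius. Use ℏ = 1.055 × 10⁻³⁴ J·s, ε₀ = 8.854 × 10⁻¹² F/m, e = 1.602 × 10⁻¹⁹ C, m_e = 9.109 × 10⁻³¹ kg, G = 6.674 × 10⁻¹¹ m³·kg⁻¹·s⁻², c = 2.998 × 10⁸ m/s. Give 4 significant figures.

1.593 × 10⁻²⁵

Planck length: ℓ_P = √(ℏG/c³) = 1.616 × 10⁻³⁵ m
Bohr radius: a₀ = 4πε₀ℏ²/(m_e e²) = 5.297 × 10⁻¹¹ m
0.522 × 1.616 × 10⁻³⁵ / 5.297 × 10⁻¹¹ = 1.593 × 10⁻²⁵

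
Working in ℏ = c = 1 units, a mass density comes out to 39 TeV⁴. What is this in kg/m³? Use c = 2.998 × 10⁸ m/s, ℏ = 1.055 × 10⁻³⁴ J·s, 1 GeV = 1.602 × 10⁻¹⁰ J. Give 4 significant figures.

9.032 × 10³³ kg/m³

Mass density is [E]/(c²[L]³) = [E]⁴/(ℏ³c⁵).
1 GeV⁴ → 1/(ℏ³c⁵) × (1 GeV in J)⁴ = 2.316 × 10²⁰ kg/m³.
Convert the energy scale: 39 TeV⁴ = 3.90 × 10¹³ GeV⁴.
Result: 3.90 × 10¹³ × 2.316 × 10²⁰ = 9.032 × 10³³ kg/m³.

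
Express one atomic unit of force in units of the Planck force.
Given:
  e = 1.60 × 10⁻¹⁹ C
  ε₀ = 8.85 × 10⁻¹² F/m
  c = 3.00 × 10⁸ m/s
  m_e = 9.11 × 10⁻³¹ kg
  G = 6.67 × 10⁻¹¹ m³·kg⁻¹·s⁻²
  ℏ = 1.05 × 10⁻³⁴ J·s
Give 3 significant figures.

atomic unit of force: F_au = E_h/a₀ = m_e²e⁶/((4πε₀)³ℏ⁴) = 8.33 × 10⁻⁸ N
Planck force: F_P = c⁴/G = 1.21 × 10⁴⁴ N
ratio = 8.33 × 10⁻⁸ / 1.21 × 10⁴⁴ = 6.86 × 10⁻⁵²

6.86 × 10⁻⁵²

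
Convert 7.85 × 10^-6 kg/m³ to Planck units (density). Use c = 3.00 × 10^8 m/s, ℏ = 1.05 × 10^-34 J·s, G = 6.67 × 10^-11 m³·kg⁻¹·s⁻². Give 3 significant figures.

1.51 × 10^-102

Planck density: ρ_P = c⁵/(ℏG²) = 5.20 × 10^96 kg/m³.
7.85 × 10^-6 / 5.20 × 10^96 = 1.51 × 10^-102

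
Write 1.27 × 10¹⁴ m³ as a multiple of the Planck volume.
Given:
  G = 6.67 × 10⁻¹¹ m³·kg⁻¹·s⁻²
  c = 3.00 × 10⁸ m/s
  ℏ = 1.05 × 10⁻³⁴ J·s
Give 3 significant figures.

Planck volume: V_P = (ℏG/c³)^(3/2) = 4.18 × 10⁻¹⁰⁵ m³.
1.27 × 10¹⁴ / 4.18 × 10⁻¹⁰⁵ = 3.04 × 10¹¹⁸

3.04 × 10¹¹⁸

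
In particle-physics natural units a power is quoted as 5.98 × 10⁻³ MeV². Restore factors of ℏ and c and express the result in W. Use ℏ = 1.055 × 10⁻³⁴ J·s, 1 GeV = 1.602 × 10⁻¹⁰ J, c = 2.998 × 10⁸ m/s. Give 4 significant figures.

Power is [E]/[T] = [E]²/ℏ.
1 GeV² → 1/ℏ × (1 GeV in J)² = 2.433 × 10¹⁴ W.
Convert the energy scale: 5.98 × 10⁻³ MeV² = 5.98 × 10⁻⁹ GeV².
Result: 5.98 × 10⁻⁹ × 2.433 × 10¹⁴ = 1.455 × 10⁶ W.

1.455 × 10⁶ W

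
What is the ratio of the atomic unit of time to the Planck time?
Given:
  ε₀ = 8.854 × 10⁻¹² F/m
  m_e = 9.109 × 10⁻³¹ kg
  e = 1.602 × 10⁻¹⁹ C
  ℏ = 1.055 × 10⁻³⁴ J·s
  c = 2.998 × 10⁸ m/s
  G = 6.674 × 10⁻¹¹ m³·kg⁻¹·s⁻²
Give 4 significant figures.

atomic unit of time: τ_au = (4πε₀)²ℏ³/(m_e e⁴) = 2.423 × 10⁻¹⁷ s
Planck time: t_P = √(ℏG/c⁵) = 5.392 × 10⁻⁴⁴ s
ratio = 2.423 × 10⁻¹⁷ / 5.392 × 10⁻⁴⁴ = 4.494 × 10²⁶

4.494 × 10²⁶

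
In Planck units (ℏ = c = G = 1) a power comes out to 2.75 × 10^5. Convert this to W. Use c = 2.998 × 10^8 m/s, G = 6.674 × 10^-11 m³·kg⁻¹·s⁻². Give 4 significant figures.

One Planck power: P_P = c⁵/G = 3.629 × 10^52 W.
2.75 × 10^5 × 3.629 × 10^52 W = 9.979 × 10^57 W

9.979 × 10^57 W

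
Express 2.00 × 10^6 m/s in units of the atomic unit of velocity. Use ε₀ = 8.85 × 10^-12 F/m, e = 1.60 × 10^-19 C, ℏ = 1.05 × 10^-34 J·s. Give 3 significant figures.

atomic unit of velocity: v_au = e²/(4πε₀ℏ) = 2.19 × 10^6 m/s.
2.00 × 10^6 / 2.19 × 10^6 = 0.912

0.912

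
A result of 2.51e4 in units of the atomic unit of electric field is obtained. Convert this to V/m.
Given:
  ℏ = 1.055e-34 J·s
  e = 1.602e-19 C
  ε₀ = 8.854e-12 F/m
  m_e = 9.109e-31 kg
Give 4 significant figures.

1.288e16 V/m

One atomic unit of electric field: E_au = E_h/(e a₀) = m_e²e⁵/((4πε₀)³ℏ⁴) = 5.131e11 V/m.
2.51e4 × 5.131e11 V/m = 1.288e16 V/m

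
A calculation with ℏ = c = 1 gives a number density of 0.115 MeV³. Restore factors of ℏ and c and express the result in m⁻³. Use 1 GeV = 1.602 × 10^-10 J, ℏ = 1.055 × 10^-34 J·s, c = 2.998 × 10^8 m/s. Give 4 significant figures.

Number density is [L]⁻³ = [E]³/(ℏc)³.
1 GeV³ → 1/(ℏc)³ × (1 GeV in J)³ = 1.299 × 10^47 m⁻³.
Convert the energy scale: 0.115 MeV³ = 1.15 × 10^-10 GeV³.
Result: 1.15 × 10^-10 × 1.299 × 10^47 = 1.494 × 10^37 m⁻³.

1.494 × 10^37 m⁻³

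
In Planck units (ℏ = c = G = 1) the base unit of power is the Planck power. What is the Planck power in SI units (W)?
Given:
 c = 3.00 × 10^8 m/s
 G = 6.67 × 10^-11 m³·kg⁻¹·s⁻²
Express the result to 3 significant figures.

3.64 × 10^52 W

P_P = c⁵/G
  = 2.43 × 10^42 / 6.67 × 10^-11
  = 3.64 × 10^52 W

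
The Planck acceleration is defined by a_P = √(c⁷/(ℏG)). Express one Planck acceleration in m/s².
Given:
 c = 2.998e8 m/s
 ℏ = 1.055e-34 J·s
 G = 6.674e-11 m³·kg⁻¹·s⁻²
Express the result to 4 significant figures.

5.560e51 m/s²

a_P = √(c⁷/(ℏG))
  = √(3.092e103)
  = 5.560e51 m/s²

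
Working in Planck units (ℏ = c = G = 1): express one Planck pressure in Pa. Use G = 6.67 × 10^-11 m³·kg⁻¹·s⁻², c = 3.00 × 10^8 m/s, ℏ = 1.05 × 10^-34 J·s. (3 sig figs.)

Dimensional analysis gives p_P = c⁷/(ℏG²).
  = 2.19 × 10^59 / 4.67 × 10^-55
  = 4.68 × 10^113 Pa

4.68 × 10^113 Pa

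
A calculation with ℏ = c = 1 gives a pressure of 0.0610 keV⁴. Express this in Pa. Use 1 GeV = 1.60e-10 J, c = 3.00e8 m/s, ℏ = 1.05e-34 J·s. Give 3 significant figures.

Pressure is [E]/[L]³ = [E]⁴/(ℏc)³.
1 GeV⁴ → 1/(ℏc)³ × (1 GeV in J)⁴ = 2.10e37 Pa.
Convert the energy scale: 0.0610 keV⁴ = 6.10e-26 GeV⁴.
Result: 6.10e-26 × 2.10e37 = 1.28e12 Pa.

1.28e12 Pa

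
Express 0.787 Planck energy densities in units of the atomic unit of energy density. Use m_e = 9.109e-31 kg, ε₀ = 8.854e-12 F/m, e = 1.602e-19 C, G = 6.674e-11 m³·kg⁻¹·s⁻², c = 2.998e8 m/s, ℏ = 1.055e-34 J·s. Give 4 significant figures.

1.245e100

Planck energy density: u_P = c⁷/(ℏG²) = 4.632e113 J/m³
atomic unit of energy density: u_au = E_h/a₀³ = m_e⁴e¹⁰/((4πε₀)⁵ℏ⁸) = 2.929e13 J/m³
0.787 × 4.632e113 / 2.929e13 = 1.245e100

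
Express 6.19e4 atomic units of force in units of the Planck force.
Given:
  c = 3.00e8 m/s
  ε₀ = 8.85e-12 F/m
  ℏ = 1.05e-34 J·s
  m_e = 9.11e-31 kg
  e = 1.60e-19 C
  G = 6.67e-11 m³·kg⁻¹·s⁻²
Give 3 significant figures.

atomic unit of force: F_au = E_h/a₀ = m_e²e⁶/((4πε₀)³ℏ⁴) = 8.33e-8 N
Planck force: F_P = c⁴/G = 1.21e44 N
6.19e4 × 8.33e-8 / 1.21e44 = 4.24e-47

4.24e-47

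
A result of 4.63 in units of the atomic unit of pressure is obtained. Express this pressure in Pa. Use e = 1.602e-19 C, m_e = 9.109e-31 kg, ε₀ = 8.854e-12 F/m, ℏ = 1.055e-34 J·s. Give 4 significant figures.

One atomic unit of pressure: P_au = E_h/a₀³ = m_e⁴e¹⁰/((4πε₀)⁵ℏ⁸) = 2.929e13 Pa.
4.63 × 2.929e13 Pa = 1.356e14 Pa

1.356e14 Pa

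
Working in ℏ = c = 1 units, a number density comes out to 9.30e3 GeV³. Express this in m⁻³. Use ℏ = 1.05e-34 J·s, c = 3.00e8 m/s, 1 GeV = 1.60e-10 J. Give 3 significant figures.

Number density is [L]⁻³ = [E]³/(ℏc)³.
1 GeV³ → 1/(ℏc)³ × (1 GeV in J)³ = 1.31e47 m⁻³.
Result: 9.30e3 × 1.31e47 = 1.22e51 m⁻³.

1.22e51 m⁻³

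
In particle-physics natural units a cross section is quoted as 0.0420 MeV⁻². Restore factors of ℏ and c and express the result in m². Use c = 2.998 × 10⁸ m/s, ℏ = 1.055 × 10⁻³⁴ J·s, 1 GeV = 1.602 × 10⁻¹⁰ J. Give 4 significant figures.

1.637 × 10⁻²⁷ m²

Area is [L]² = [E]⁻²·(ℏc)²; restore (ℏc)².
1 GeV⁻² → (ℏc)² × (1 GeV in J)⁻² = 3.898 × 10⁻³² m².
Convert the energy scale: 0.0420 MeV⁻² = 4.20 × 10⁴ GeV⁻².
Result: 4.20 × 10⁴ × 3.898 × 10⁻³² = 1.637 × 10⁻²⁷ m².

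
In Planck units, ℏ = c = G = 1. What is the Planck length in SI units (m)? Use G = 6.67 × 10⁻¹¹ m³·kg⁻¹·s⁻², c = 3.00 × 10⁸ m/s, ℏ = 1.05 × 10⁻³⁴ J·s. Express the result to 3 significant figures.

1.61 × 10⁻³⁵ m

The unique combination of the constants set to 1 with dimensions of length is ℓ_P = √(ℏG/c³).
  = √(2.59 × 10⁻⁷⁰)
  = 1.61 × 10⁻³⁵ m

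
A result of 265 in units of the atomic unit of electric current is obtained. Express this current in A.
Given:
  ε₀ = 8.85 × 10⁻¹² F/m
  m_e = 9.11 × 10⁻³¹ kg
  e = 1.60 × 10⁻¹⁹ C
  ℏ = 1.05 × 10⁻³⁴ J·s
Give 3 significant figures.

1.77 A

One atomic unit of electric current: I_au = e E_h/ℏ = m_e e⁵/((4πε₀)²ℏ³) = 6.67 × 10⁻³ A.
265 × 6.67 × 10⁻³ A = 1.77 A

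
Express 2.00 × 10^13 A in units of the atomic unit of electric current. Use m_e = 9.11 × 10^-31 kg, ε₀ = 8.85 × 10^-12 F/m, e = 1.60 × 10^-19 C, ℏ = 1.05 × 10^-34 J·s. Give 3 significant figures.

3.00 × 10^15

atomic unit of electric current: I_au = e E_h/ℏ = m_e e⁵/((4πε₀)²ℏ³) = 6.67 × 10^-3 A.
2.00 × 10^13 / 6.67 × 10^-3 = 3.00 × 10^15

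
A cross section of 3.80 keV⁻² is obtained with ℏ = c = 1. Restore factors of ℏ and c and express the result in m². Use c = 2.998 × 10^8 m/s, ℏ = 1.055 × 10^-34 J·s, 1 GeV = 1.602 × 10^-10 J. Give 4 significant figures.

1.481 × 10^-19 m²

Area is [L]² = [E]⁻²·(ℏc)²; restore (ℏc)².
1 GeV⁻² → (ℏc)² × (1 GeV in J)⁻² = 3.898 × 10^-32 m².
Convert the energy scale: 3.80 keV⁻² = 3.80 × 10^12 GeV⁻².
Result: 3.80 × 10^12 × 3.898 × 10^-32 = 1.481 × 10^-19 m².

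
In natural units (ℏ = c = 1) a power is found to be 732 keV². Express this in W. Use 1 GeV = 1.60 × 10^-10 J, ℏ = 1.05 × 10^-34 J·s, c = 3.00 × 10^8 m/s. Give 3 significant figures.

1.78 × 10^5 W

Power is [E]/[T] = [E]²/ℏ.
1 GeV² → 1/ℏ × (1 GeV in J)² = 2.44 × 10^14 W.
Convert the energy scale: 732 keV² = 7.32 × 10^-10 GeV².
Result: 7.32 × 10^-10 × 2.44 × 10^14 = 1.78 × 10^5 W.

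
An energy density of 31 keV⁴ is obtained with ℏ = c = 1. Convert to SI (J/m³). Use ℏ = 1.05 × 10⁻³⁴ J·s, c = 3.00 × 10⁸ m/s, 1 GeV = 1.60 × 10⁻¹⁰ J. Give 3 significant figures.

[E]/[L]³ = [E]⁴/(ℏc)³; restore (ℏc)⁻³.
1 GeV⁴ → 1/(ℏc)³ × (1 GeV in J)⁴ = 2.10 × 10³⁷ J/m³.
Convert the energy scale: 31 keV⁴ = 3.10 × 10⁻²³ GeV⁴.
Result: 3.10 × 10⁻²³ × 2.10 × 10³⁷ = 6.50 × 10¹⁴ J/m³.

6.50 × 10¹⁴ J/m³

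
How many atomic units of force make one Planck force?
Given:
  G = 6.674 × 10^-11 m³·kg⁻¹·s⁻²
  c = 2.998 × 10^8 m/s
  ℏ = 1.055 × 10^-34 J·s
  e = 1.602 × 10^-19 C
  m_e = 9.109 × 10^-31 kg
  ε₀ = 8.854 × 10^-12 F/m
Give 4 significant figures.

Planck force: F_P = c⁴/G = 1.210 × 10^44 N
atomic unit of force: F_au = E_h/a₀ = m_e²e⁶/((4πε₀)³ℏ⁴) = 8.220 × 10^-8 N
ratio = 1.210 × 10^44 / 8.220 × 10^-8 = 1.473 × 10^51

1.473 × 10^51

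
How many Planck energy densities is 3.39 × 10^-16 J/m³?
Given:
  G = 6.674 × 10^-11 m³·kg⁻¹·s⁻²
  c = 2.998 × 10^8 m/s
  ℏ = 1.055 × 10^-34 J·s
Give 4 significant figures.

7.318 × 10^-130

Planck energy density: u_P = c⁷/(ℏG²) = 4.632 × 10^113 J/m³.
3.39 × 10^-16 / 4.632 × 10^113 = 7.318 × 10^-130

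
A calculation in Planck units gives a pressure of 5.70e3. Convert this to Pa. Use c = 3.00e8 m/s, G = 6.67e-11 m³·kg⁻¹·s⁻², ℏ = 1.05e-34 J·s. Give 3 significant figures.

One Planck pressure: p_P = c⁷/(ℏG²) = 4.68e113 Pa.
5.70e3 × 4.68e113 Pa = 2.67e117 Pa

2.67e117 Pa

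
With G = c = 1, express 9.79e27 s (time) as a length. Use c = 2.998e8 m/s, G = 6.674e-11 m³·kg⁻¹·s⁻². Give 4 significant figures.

2.935e36 m

Time → length via c.
9.79e27 s × (c) = 2.935e36 m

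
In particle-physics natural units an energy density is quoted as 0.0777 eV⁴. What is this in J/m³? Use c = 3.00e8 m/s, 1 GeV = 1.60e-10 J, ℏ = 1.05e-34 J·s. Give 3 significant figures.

[E]/[L]³ = [E]⁴/(ℏc)³; restore (ℏc)⁻³.
1 GeV⁴ → 1/(ℏc)³ × (1 GeV in J)⁴ = 2.10e37 J/m³.
Convert the energy scale: 0.0777 eV⁴ = 7.77e-38 GeV⁴.
Result: 7.77e-38 × 2.10e37 = 1.63 J/m³.

1.63 J/m³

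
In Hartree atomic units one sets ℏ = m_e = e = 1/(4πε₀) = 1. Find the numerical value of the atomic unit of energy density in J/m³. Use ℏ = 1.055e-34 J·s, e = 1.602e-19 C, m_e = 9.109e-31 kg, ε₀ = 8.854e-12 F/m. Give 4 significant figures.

u_au = E_h/a₀³ = m_e⁴e¹⁰/((4πε₀)⁵ℏ⁸)
E_h = 4.354e-18 J
a₀ = 5.297e-11 m
E_h/a₀³ = 2.929e13 J/m³

2.929e13 J/m³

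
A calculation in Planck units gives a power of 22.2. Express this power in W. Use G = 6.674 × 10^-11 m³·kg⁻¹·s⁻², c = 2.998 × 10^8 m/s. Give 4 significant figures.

One Planck power: P_P = c⁵/G = 3.629 × 10^52 W.
22.2 × 3.629 × 10^52 W = 8.056 × 10^53 W

8.056 × 10^53 W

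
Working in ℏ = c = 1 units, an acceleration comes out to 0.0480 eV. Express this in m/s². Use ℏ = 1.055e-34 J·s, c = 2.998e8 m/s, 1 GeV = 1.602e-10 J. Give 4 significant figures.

2.185e22 m/s²

Acceleration is [L]/[T]² = c·[E]/ℏ.
1 GeV → c/ℏ × (1 GeV in J) = 4.552e32 m/s².
Convert the energy scale: 0.0480 eV = 4.80e-11 GeV.
Result: 4.80e-11 × 4.552e32 = 2.185e22 m/s².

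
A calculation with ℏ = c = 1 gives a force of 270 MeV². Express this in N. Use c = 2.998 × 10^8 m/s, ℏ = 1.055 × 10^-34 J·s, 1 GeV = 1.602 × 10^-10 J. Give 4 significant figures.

219.1 N

Force is [E]/[L] = [E]²/(ℏc); restore (ℏc)⁻¹.
1 GeV² → 1/(ℏc) × (1 GeV in J)² = 8.114 × 10^5 N.
Convert the energy scale: 270 MeV² = 2.70 × 10^-4 GeV².
Result: 2.70 × 10^-4 × 8.114 × 10^5 = 219.1 N.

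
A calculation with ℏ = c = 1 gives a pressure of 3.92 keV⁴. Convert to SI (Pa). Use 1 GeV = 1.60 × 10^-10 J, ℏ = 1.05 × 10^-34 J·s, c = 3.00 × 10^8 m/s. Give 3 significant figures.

Pressure is [E]/[L]³ = [E]⁴/(ℏc)³.
1 GeV⁴ → 1/(ℏc)³ × (1 GeV in J)⁴ = 2.10 × 10^37 Pa.
Convert the energy scale: 3.92 keV⁴ = 3.92 × 10^-24 GeV⁴.
Result: 3.92 × 10^-24 × 2.10 × 10^37 = 8.22 × 10^13 Pa.

8.22 × 10^13 Pa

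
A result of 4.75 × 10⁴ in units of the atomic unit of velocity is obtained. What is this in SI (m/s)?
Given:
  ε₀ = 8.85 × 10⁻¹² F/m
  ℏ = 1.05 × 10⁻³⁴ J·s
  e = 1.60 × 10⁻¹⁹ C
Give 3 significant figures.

One atomic unit of velocity: v_au = e²/(4πε₀ℏ) = 2.19 × 10⁶ m/s.
4.75 × 10⁴ × 2.19 × 10⁶ m/s = 1.04 × 10¹¹ m/s

1.04 × 10¹¹ m/s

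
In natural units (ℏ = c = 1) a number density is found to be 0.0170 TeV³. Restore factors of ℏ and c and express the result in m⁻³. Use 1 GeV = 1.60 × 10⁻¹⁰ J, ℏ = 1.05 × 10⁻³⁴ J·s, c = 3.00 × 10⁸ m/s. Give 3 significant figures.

Number density is [L]⁻³ = [E]³/(ℏc)³.
1 GeV³ → 1/(ℏc)³ × (1 GeV in J)³ = 1.31 × 10⁴⁷ m⁻³.
Convert the energy scale: 0.0170 TeV³ = 1.70 × 10⁷ GeV³.
Result: 1.70 × 10⁷ × 1.31 × 10⁴⁷ = 2.23 × 10⁵⁴ m⁻³.

2.23 × 10⁵⁴ m⁻³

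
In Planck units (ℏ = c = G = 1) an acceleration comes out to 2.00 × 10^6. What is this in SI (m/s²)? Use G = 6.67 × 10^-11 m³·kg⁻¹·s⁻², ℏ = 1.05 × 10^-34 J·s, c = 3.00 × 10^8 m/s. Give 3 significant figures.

1.12 × 10^58 m/s²

One Planck acceleration: a_P = √(c⁷/(ℏG)) = 5.59 × 10^51 m/s².
2.00 × 10^6 × 5.59 × 10^51 m/s² = 1.12 × 10^58 m/s²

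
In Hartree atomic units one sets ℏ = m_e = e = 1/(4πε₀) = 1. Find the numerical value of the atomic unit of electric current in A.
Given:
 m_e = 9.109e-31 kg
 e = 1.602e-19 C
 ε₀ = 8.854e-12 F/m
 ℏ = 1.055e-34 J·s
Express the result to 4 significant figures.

6.612e-3 A

I_au = e E_h/ℏ = m_e e⁵/((4πε₀)²ℏ³)
E_h = 4.354e-18 J
e·E_h/ℏ = 6.612e-3 A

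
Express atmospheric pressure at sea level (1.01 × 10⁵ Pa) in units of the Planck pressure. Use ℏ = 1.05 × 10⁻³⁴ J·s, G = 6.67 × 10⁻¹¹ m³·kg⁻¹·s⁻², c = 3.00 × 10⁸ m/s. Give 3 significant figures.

Planck pressure: p_P = c⁷/(ℏG²) = 4.68 × 10¹¹³ Pa.
1.01 × 10⁵ / 4.68 × 10¹¹³ = 2.16 × 10⁻¹⁰⁹

2.16 × 10⁻¹⁰⁹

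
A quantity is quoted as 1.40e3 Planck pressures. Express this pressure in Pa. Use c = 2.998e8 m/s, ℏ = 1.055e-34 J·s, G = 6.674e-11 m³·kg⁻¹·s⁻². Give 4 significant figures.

One Planck pressure: p_P = c⁷/(ℏG²) = 4.632e113 Pa.
1.40e3 × 4.632e113 Pa = 6.485e116 Pa

6.485e116 Pa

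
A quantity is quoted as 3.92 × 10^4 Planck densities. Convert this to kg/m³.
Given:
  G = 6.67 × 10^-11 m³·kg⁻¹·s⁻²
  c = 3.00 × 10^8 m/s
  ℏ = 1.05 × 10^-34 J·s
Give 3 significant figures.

One Planck density: ρ_P = c⁵/(ℏG²) = 5.20 × 10^96 kg/m³.
3.92 × 10^4 × 5.20 × 10^96 kg/m³ = 2.04 × 10^101 kg/m³

2.04 × 10^101 kg/m³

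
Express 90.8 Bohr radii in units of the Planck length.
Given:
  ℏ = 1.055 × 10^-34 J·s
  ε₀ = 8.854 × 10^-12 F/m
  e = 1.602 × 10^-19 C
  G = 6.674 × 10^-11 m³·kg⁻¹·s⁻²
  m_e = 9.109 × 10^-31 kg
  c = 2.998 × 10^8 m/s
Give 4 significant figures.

Bohr radius: a₀ = 4πε₀ℏ²/(m_e e²) = 5.297 × 10^-11 m
Planck length: ℓ_P = √(ℏG/c³) = 1.616 × 10^-35 m
90.8 × 5.297 × 10^-11 / 1.616 × 10^-35 = 2.976 × 10^26

2.976 × 10^26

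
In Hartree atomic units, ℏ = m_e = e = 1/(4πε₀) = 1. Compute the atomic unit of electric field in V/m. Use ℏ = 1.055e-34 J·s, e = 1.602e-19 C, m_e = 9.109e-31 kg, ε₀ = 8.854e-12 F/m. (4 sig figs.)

5.131e11 V/m

Dimensional analysis gives E_au = E_h/(e a₀) = m_e²e⁵/((4πε₀)³ℏ⁴).
E_h = 4.354e-18 J
a₀ = 5.297e-11 m
E_h/(e·a₀) = 5.131e11 V/m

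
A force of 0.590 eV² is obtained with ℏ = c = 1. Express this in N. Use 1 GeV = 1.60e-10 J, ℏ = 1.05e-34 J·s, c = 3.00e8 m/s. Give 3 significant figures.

4.79e-13 N

Force is [E]/[L] = [E]²/(ℏc); restore (ℏc)⁻¹.
1 GeV² → 1/(ℏc) × (1 GeV in J)² = 8.13e5 N.
Convert the energy scale: 0.590 eV² = 5.90e-19 GeV².
Result: 5.90e-19 × 8.13e5 = 4.79e-13 N.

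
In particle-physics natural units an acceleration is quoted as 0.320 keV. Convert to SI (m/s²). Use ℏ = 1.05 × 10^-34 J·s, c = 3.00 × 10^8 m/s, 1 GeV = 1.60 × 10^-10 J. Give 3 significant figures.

Acceleration is [L]/[T]² = c·[E]/ℏ.
1 GeV → c/ℏ × (1 GeV in J) = 4.57 × 10^32 m/s².
Convert the energy scale: 0.320 keV = 3.20 × 10^-7 GeV.
Result: 3.20 × 10^-7 × 4.57 × 10^32 = 1.46 × 10^26 m/s².

1.46 × 10^26 m/s²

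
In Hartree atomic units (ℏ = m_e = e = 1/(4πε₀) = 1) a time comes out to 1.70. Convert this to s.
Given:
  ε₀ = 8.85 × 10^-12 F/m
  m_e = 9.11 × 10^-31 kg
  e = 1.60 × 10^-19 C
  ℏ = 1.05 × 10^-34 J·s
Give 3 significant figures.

4.08 × 10^-17 s

One atomic unit of time: τ_au = (4πε₀)²ℏ³/(m_e e⁴) = 2.40 × 10^-17 s.
1.70 × 2.40 × 10^-17 s = 4.08 × 10^-17 s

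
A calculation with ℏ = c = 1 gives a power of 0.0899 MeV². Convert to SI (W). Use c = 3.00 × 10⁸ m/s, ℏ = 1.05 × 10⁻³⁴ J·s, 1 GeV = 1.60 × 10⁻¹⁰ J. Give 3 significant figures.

Power is [E]/[T] = [E]²/ℏ.
1 GeV² → 1/ℏ × (1 GeV in J)² = 2.44 × 10¹⁴ W.
Convert the energy scale: 0.0899 MeV² = 8.99 × 10⁻⁸ GeV².
Result: 8.99 × 10⁻⁸ × 2.44 × 10¹⁴ = 2.19 × 10⁷ W.

2.19 × 10⁷ W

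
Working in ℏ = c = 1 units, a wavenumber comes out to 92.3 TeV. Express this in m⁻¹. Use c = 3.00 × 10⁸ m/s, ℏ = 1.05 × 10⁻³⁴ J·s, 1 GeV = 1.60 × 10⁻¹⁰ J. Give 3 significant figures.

4.69 × 10²⁰ m⁻¹

Inverse length is [E]/(ℏc).
1 GeV → 1/(ℏc) × (1 GeV in J) = 5.08 × 10¹⁵ m⁻¹.
Convert the energy scale: 92.3 TeV = 9.23 × 10⁴ GeV.
Result: 9.23 × 10⁴ × 5.08 × 10¹⁵ = 4.69 × 10²⁰ m⁻¹.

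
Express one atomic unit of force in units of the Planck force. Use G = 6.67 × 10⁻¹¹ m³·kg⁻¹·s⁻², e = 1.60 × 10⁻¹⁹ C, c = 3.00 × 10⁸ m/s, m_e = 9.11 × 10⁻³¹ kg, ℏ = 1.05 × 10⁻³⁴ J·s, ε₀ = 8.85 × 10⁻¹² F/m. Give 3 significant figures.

atomic unit of force: F_au = E_h/a₀ = m_e²e⁶/((4πε₀)³ℏ⁴) = 8.33 × 10⁻⁸ N
Planck force: F_P = c⁴/G = 1.21 × 10⁴⁴ N
ratio = 8.33 × 10⁻⁸ / 1.21 × 10⁴⁴ = 6.86 × 10⁻⁵²

6.86 × 10⁻⁵²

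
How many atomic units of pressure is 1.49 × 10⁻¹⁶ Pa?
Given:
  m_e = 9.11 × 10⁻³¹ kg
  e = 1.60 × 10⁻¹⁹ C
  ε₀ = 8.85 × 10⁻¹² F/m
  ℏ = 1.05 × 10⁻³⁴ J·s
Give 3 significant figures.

atomic unit of pressure: P_au = E_h/a₀³ = m_e⁴e¹⁰/((4πε₀)⁵ℏ⁸) = 3.01 × 10¹³ Pa.
1.49 × 10⁻¹⁶ / 3.01 × 10¹³ = 4.95 × 10⁻³⁰

4.95 × 10⁻³⁰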